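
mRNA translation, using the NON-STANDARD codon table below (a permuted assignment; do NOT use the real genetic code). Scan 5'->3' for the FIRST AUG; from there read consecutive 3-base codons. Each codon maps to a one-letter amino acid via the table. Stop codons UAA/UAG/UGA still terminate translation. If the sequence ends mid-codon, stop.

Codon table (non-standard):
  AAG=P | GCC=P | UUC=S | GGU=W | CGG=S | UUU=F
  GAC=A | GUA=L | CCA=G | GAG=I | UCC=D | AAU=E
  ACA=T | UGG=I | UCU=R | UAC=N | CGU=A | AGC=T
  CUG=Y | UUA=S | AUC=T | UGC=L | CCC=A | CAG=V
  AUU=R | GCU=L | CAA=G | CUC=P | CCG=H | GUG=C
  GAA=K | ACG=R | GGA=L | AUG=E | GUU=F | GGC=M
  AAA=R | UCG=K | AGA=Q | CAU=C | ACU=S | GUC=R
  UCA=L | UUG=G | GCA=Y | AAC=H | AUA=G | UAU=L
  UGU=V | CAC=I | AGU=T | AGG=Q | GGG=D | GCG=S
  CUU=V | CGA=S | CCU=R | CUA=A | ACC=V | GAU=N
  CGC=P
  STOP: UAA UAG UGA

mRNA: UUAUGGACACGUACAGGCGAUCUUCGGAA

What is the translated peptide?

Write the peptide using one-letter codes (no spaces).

Answer: EARNQSRKK

Derivation:
start AUG at pos 2
pos 2: AUG -> E; peptide=E
pos 5: GAC -> A; peptide=EA
pos 8: ACG -> R; peptide=EAR
pos 11: UAC -> N; peptide=EARN
pos 14: AGG -> Q; peptide=EARNQ
pos 17: CGA -> S; peptide=EARNQS
pos 20: UCU -> R; peptide=EARNQSR
pos 23: UCG -> K; peptide=EARNQSRK
pos 26: GAA -> K; peptide=EARNQSRKK
pos 29: only 0 nt remain (<3), stop (end of mRNA)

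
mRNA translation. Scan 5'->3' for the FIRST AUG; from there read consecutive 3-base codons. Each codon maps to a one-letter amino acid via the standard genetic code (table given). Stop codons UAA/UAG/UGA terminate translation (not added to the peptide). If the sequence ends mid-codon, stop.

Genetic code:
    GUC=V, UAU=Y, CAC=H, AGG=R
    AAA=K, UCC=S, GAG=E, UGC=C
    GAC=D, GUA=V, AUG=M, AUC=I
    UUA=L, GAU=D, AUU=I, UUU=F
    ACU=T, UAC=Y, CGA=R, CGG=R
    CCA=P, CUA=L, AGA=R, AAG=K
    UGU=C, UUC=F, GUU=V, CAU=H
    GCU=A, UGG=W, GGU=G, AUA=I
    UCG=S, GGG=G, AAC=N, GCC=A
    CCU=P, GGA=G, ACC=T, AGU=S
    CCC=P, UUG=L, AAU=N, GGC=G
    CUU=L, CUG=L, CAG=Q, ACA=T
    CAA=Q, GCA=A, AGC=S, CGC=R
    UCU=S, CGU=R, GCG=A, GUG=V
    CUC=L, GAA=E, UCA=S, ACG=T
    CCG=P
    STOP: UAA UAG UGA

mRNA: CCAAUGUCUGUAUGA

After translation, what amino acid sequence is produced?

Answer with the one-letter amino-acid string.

Answer: MSV

Derivation:
start AUG at pos 3
pos 3: AUG -> M; peptide=M
pos 6: UCU -> S; peptide=MS
pos 9: GUA -> V; peptide=MSV
pos 12: UGA -> STOP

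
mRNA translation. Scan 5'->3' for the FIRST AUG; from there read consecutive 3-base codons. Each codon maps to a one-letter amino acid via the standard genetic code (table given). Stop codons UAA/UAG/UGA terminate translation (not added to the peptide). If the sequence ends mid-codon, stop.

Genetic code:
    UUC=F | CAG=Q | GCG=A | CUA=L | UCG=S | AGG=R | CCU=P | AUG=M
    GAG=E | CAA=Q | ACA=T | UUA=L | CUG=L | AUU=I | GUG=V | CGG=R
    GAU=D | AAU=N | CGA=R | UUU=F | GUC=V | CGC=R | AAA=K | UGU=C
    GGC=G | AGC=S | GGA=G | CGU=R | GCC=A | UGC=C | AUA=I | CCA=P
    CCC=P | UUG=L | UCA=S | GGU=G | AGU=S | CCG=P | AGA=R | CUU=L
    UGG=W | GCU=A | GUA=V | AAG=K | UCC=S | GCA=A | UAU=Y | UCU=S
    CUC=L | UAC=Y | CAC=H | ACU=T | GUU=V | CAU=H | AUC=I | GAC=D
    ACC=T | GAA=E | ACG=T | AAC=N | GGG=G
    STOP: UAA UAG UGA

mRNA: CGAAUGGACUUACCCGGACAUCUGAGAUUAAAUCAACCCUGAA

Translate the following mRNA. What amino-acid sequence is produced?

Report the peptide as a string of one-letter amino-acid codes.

Answer: MDLPGHLRLNQP

Derivation:
start AUG at pos 3
pos 3: AUG -> M; peptide=M
pos 6: GAC -> D; peptide=MD
pos 9: UUA -> L; peptide=MDL
pos 12: CCC -> P; peptide=MDLP
pos 15: GGA -> G; peptide=MDLPG
pos 18: CAU -> H; peptide=MDLPGH
pos 21: CUG -> L; peptide=MDLPGHL
pos 24: AGA -> R; peptide=MDLPGHLR
pos 27: UUA -> L; peptide=MDLPGHLRL
pos 30: AAU -> N; peptide=MDLPGHLRLN
pos 33: CAA -> Q; peptide=MDLPGHLRLNQ
pos 36: CCC -> P; peptide=MDLPGHLRLNQP
pos 39: UGA -> STOP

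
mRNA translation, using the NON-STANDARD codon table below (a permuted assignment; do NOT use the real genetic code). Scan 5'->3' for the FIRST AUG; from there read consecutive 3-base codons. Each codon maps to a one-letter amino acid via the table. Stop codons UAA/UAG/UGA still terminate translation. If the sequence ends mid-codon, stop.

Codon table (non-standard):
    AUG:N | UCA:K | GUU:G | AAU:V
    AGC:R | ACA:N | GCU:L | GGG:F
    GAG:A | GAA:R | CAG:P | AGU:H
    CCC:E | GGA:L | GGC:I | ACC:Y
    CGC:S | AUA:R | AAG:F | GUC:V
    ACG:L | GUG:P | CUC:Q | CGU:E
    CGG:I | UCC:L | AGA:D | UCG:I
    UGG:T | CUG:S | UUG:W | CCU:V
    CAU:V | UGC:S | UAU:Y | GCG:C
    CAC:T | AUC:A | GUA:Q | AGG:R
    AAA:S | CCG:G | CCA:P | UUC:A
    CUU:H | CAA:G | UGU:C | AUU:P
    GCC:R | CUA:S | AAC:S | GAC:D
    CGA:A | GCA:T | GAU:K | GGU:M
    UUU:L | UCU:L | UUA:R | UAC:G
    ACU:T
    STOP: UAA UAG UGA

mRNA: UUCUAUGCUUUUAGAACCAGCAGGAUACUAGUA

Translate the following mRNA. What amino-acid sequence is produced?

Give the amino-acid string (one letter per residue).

start AUG at pos 4
pos 4: AUG -> N; peptide=N
pos 7: CUU -> H; peptide=NH
pos 10: UUA -> R; peptide=NHR
pos 13: GAA -> R; peptide=NHRR
pos 16: CCA -> P; peptide=NHRRP
pos 19: GCA -> T; peptide=NHRRPT
pos 22: GGA -> L; peptide=NHRRPTL
pos 25: UAC -> G; peptide=NHRRPTLG
pos 28: UAG -> STOP

Answer: NHRRPTLG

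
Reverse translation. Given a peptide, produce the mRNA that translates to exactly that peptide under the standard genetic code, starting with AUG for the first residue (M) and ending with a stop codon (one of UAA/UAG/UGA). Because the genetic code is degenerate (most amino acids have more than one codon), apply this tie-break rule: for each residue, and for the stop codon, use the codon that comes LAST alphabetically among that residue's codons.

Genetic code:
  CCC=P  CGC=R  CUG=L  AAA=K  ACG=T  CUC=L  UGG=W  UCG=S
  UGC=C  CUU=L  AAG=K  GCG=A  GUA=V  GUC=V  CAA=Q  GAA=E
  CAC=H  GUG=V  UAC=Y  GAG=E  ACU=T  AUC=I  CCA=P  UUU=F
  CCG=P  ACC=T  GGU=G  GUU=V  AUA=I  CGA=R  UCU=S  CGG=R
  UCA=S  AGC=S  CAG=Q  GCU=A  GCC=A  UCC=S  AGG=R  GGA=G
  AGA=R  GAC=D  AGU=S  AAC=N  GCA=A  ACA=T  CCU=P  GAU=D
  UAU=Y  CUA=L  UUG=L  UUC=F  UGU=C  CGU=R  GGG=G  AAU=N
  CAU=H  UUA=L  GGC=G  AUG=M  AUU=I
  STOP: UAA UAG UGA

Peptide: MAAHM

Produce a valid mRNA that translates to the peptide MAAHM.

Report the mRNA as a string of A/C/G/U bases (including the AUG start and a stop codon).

residue 1: M -> AUG (start codon)
residue 2: A codons sorted = GCA,GCC,GCG,GCU -> pick last = GCU
residue 3: A codons sorted = GCA,GCC,GCG,GCU -> pick last = GCU
residue 4: H codons sorted = CAC,CAU -> pick last = CAU
residue 5: M -> AUG (only codon)
terminator: stop codons sorted = UAA,UAG,UGA -> pick last = UGA

Answer: mRNA: AUGGCUGCUCAUAUGUGA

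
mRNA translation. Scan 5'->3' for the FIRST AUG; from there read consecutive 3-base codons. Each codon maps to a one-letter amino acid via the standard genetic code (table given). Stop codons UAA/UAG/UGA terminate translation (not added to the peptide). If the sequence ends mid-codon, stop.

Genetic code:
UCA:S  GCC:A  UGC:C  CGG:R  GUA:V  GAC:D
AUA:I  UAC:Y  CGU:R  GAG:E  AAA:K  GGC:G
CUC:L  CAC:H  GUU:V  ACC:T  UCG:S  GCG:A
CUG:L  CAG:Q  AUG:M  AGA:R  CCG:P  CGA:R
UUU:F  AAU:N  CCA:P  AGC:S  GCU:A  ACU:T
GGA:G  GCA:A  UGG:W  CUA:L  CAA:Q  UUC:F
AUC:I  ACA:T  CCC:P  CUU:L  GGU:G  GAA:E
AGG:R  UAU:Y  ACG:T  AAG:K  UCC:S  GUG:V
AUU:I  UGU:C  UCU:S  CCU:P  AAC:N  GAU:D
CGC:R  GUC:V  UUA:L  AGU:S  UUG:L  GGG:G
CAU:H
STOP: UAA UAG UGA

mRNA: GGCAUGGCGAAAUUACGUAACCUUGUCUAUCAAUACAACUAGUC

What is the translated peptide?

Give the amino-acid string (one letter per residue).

start AUG at pos 3
pos 3: AUG -> M; peptide=M
pos 6: GCG -> A; peptide=MA
pos 9: AAA -> K; peptide=MAK
pos 12: UUA -> L; peptide=MAKL
pos 15: CGU -> R; peptide=MAKLR
pos 18: AAC -> N; peptide=MAKLRN
pos 21: CUU -> L; peptide=MAKLRNL
pos 24: GUC -> V; peptide=MAKLRNLV
pos 27: UAU -> Y; peptide=MAKLRNLVY
pos 30: CAA -> Q; peptide=MAKLRNLVYQ
pos 33: UAC -> Y; peptide=MAKLRNLVYQY
pos 36: AAC -> N; peptide=MAKLRNLVYQYN
pos 39: UAG -> STOP

Answer: MAKLRNLVYQYN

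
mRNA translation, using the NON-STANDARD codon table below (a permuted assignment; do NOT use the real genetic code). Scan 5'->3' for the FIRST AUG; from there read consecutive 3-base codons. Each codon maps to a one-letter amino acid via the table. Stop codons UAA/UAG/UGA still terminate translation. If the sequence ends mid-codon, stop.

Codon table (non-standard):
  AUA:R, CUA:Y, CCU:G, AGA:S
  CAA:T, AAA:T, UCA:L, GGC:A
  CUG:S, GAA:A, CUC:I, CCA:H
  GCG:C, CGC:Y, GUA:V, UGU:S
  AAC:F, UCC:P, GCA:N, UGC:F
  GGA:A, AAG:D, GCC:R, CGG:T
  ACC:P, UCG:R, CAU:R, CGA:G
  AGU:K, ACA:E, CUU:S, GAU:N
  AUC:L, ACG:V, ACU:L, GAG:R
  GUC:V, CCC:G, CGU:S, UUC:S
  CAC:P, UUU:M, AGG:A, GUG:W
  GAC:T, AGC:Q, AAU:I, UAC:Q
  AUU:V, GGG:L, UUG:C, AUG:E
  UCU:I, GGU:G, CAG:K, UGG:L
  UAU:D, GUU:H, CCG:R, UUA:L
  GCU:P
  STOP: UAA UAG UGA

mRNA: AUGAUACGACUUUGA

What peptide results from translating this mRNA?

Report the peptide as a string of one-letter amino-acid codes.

start AUG at pos 0
pos 0: AUG -> E; peptide=E
pos 3: AUA -> R; peptide=ER
pos 6: CGA -> G; peptide=ERG
pos 9: CUU -> S; peptide=ERGS
pos 12: UGA -> STOP

Answer: ERGS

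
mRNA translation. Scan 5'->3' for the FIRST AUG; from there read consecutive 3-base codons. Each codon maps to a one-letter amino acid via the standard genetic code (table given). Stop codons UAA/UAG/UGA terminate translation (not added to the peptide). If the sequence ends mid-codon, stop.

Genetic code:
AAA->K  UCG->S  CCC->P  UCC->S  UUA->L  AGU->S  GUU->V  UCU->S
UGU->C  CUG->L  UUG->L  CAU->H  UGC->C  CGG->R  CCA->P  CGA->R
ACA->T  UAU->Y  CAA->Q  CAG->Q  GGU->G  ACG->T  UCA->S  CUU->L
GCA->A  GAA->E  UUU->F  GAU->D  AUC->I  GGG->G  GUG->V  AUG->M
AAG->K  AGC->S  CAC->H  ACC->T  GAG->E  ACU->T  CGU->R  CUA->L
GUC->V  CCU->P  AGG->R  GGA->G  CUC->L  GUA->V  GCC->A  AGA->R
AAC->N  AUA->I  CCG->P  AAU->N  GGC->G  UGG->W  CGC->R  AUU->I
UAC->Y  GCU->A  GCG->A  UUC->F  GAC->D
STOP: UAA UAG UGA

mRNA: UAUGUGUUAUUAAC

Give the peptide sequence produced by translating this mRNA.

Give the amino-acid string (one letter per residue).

start AUG at pos 1
pos 1: AUG -> M; peptide=M
pos 4: UGU -> C; peptide=MC
pos 7: UAU -> Y; peptide=MCY
pos 10: UAA -> STOP

Answer: MCY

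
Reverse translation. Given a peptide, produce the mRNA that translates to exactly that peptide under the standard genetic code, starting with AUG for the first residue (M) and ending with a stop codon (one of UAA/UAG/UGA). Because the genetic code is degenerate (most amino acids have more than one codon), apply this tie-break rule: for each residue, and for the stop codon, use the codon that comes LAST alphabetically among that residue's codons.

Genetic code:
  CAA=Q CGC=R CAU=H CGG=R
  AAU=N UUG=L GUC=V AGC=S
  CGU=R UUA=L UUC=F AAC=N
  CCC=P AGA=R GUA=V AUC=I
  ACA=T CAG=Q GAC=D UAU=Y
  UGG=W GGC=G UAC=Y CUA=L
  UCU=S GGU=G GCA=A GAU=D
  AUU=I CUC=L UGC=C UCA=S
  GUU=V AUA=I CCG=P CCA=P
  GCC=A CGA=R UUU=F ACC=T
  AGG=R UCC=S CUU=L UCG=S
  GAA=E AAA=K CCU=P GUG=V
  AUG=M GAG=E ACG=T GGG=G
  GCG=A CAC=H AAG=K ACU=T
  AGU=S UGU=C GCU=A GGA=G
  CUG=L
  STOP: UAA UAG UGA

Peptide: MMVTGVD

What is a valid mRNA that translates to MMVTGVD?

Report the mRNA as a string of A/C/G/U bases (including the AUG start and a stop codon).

residue 1: M -> AUG (start codon)
residue 2: M -> AUG (only codon)
residue 3: V codons sorted = GUA,GUC,GUG,GUU -> pick last = GUU
residue 4: T codons sorted = ACA,ACC,ACG,ACU -> pick last = ACU
residue 5: G codons sorted = GGA,GGC,GGG,GGU -> pick last = GGU
residue 6: V codons sorted = GUA,GUC,GUG,GUU -> pick last = GUU
residue 7: D codons sorted = GAC,GAU -> pick last = GAU
terminator: stop codons sorted = UAA,UAG,UGA -> pick last = UGA

Answer: mRNA: AUGAUGGUUACUGGUGUUGAUUGA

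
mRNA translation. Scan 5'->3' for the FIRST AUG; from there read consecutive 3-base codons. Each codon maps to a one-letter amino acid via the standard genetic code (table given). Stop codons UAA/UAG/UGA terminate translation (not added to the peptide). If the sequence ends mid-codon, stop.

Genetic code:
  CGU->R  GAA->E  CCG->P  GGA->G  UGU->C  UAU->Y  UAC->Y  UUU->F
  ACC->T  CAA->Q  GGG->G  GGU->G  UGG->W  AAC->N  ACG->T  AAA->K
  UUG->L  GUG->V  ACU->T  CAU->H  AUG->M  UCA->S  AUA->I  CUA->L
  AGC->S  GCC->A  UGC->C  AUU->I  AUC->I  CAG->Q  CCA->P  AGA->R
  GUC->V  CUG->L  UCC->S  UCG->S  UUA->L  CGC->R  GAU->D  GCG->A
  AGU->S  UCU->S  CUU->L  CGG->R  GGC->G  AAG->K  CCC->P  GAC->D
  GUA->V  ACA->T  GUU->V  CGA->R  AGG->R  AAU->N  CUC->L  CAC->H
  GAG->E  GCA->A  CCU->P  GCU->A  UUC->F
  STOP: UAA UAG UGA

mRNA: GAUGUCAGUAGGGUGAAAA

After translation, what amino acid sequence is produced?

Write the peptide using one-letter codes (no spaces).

start AUG at pos 1
pos 1: AUG -> M; peptide=M
pos 4: UCA -> S; peptide=MS
pos 7: GUA -> V; peptide=MSV
pos 10: GGG -> G; peptide=MSVG
pos 13: UGA -> STOP

Answer: MSVG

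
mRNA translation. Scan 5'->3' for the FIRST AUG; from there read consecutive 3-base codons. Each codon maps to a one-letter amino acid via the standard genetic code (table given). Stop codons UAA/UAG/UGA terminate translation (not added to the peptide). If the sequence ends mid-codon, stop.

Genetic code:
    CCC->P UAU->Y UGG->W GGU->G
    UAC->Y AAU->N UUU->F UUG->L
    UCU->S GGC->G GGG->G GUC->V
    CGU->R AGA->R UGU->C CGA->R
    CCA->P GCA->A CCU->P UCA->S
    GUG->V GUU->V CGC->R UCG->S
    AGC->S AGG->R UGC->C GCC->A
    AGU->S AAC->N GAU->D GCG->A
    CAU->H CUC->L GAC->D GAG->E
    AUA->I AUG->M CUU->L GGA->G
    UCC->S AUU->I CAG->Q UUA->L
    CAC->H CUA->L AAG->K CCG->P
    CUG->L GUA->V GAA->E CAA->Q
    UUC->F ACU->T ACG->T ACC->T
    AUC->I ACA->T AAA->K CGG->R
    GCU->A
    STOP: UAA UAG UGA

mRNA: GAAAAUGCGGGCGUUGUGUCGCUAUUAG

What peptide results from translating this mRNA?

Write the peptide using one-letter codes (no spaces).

start AUG at pos 4
pos 4: AUG -> M; peptide=M
pos 7: CGG -> R; peptide=MR
pos 10: GCG -> A; peptide=MRA
pos 13: UUG -> L; peptide=MRAL
pos 16: UGU -> C; peptide=MRALC
pos 19: CGC -> R; peptide=MRALCR
pos 22: UAU -> Y; peptide=MRALCRY
pos 25: UAG -> STOP

Answer: MRALCRY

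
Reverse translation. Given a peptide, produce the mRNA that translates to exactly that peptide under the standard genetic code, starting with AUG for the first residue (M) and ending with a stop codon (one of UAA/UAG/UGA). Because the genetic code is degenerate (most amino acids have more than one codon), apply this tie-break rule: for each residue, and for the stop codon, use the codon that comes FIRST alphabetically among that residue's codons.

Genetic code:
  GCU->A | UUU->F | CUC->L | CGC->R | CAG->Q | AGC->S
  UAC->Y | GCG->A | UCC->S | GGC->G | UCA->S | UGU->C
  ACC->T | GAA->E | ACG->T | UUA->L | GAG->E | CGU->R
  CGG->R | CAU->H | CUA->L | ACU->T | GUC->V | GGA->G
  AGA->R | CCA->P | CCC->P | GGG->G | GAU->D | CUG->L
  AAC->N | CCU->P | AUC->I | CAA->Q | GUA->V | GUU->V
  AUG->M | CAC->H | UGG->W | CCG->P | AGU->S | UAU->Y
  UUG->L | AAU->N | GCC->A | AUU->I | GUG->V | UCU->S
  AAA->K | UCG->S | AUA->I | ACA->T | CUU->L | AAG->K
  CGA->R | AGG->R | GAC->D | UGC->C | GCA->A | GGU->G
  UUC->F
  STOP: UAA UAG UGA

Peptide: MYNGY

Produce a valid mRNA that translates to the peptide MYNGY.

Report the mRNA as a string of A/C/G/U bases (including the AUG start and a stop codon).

Answer: mRNA: AUGUACAACGGAUACUAA

Derivation:
residue 1: M -> AUG (start codon)
residue 2: Y codons sorted = UAC,UAU -> pick first = UAC
residue 3: N codons sorted = AAC,AAU -> pick first = AAC
residue 4: G codons sorted = GGA,GGC,GGG,GGU -> pick first = GGA
residue 5: Y codons sorted = UAC,UAU -> pick first = UAC
terminator: stop codons sorted = UAA,UAG,UGA -> pick first = UAA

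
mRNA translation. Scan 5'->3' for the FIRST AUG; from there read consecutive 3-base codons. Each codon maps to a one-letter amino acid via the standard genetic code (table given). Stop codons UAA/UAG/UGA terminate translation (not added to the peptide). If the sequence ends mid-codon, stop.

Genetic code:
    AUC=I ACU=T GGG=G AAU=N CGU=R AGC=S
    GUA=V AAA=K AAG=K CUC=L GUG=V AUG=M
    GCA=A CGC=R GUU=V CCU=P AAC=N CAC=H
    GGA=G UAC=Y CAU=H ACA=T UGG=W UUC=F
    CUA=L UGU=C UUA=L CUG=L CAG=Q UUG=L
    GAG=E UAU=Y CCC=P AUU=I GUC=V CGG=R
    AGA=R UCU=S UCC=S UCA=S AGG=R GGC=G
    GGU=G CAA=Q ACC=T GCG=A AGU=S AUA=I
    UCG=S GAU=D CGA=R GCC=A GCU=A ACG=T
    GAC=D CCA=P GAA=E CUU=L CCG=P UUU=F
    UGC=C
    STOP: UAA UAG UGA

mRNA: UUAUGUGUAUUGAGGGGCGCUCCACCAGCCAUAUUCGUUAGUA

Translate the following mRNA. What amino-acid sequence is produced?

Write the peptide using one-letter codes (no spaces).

start AUG at pos 2
pos 2: AUG -> M; peptide=M
pos 5: UGU -> C; peptide=MC
pos 8: AUU -> I; peptide=MCI
pos 11: GAG -> E; peptide=MCIE
pos 14: GGG -> G; peptide=MCIEG
pos 17: CGC -> R; peptide=MCIEGR
pos 20: UCC -> S; peptide=MCIEGRS
pos 23: ACC -> T; peptide=MCIEGRST
pos 26: AGC -> S; peptide=MCIEGRSTS
pos 29: CAU -> H; peptide=MCIEGRSTSH
pos 32: AUU -> I; peptide=MCIEGRSTSHI
pos 35: CGU -> R; peptide=MCIEGRSTSHIR
pos 38: UAG -> STOP

Answer: MCIEGRSTSHIR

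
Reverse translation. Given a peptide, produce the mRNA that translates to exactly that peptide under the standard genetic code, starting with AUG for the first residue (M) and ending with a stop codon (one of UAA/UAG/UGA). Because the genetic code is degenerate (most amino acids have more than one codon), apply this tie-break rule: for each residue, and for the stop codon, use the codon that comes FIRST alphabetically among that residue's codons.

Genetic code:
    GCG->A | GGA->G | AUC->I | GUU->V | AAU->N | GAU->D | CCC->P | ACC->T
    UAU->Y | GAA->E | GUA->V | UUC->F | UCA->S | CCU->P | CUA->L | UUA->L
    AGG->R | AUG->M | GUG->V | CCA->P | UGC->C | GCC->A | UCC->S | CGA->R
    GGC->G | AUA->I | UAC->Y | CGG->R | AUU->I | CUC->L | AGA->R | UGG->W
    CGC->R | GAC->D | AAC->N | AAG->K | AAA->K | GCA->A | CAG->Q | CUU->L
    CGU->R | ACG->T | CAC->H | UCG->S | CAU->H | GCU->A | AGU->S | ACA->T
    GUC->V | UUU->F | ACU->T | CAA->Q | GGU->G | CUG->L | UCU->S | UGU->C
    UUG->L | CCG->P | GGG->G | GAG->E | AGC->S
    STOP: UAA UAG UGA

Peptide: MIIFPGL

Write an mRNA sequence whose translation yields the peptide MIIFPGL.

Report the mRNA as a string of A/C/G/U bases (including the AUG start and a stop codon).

residue 1: M -> AUG (start codon)
residue 2: I codons sorted = AUA,AUC,AUU -> pick first = AUA
residue 3: I codons sorted = AUA,AUC,AUU -> pick first = AUA
residue 4: F codons sorted = UUC,UUU -> pick first = UUC
residue 5: P codons sorted = CCA,CCC,CCG,CCU -> pick first = CCA
residue 6: G codons sorted = GGA,GGC,GGG,GGU -> pick first = GGA
residue 7: L codons sorted = CUA,CUC,CUG,CUU,UUA,UUG -> pick first = CUA
terminator: stop codons sorted = UAA,UAG,UGA -> pick first = UAA

Answer: mRNA: AUGAUAAUAUUCCCAGGACUAUAA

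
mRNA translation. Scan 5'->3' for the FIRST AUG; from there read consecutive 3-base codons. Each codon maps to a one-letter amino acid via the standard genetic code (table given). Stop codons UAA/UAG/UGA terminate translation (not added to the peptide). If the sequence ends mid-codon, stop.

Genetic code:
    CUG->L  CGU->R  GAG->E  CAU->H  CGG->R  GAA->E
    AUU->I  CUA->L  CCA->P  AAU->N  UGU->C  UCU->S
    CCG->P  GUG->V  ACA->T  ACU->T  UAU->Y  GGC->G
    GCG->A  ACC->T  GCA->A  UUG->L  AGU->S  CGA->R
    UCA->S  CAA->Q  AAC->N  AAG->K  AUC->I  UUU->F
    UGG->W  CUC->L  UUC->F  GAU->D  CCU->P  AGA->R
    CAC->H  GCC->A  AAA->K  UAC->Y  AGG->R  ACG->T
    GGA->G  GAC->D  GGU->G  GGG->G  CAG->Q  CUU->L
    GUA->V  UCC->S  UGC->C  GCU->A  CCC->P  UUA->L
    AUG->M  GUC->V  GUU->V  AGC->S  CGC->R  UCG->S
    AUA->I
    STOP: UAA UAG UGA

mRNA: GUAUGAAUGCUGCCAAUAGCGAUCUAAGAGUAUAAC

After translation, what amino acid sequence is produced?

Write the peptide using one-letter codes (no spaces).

start AUG at pos 2
pos 2: AUG -> M; peptide=M
pos 5: AAU -> N; peptide=MN
pos 8: GCU -> A; peptide=MNA
pos 11: GCC -> A; peptide=MNAA
pos 14: AAU -> N; peptide=MNAAN
pos 17: AGC -> S; peptide=MNAANS
pos 20: GAU -> D; peptide=MNAANSD
pos 23: CUA -> L; peptide=MNAANSDL
pos 26: AGA -> R; peptide=MNAANSDLR
pos 29: GUA -> V; peptide=MNAANSDLRV
pos 32: UAA -> STOP

Answer: MNAANSDLRV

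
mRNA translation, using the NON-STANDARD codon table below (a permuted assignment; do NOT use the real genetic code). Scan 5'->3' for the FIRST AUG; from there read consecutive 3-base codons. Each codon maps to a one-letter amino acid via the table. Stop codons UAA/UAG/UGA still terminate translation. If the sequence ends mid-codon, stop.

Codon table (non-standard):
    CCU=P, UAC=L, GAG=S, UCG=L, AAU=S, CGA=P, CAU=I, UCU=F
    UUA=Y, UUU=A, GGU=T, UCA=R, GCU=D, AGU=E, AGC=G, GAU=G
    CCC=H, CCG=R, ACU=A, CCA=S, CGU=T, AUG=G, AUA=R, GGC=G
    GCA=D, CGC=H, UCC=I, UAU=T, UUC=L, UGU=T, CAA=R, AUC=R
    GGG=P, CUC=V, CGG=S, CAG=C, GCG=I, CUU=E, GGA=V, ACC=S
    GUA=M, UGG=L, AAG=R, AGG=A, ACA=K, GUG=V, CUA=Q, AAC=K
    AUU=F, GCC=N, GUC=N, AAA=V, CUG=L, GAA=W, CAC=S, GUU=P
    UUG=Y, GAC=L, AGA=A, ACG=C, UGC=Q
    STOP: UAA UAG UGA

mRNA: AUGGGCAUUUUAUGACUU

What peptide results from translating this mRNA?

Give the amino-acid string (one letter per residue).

Answer: GGFY

Derivation:
start AUG at pos 0
pos 0: AUG -> G; peptide=G
pos 3: GGC -> G; peptide=GG
pos 6: AUU -> F; peptide=GGF
pos 9: UUA -> Y; peptide=GGFY
pos 12: UGA -> STOP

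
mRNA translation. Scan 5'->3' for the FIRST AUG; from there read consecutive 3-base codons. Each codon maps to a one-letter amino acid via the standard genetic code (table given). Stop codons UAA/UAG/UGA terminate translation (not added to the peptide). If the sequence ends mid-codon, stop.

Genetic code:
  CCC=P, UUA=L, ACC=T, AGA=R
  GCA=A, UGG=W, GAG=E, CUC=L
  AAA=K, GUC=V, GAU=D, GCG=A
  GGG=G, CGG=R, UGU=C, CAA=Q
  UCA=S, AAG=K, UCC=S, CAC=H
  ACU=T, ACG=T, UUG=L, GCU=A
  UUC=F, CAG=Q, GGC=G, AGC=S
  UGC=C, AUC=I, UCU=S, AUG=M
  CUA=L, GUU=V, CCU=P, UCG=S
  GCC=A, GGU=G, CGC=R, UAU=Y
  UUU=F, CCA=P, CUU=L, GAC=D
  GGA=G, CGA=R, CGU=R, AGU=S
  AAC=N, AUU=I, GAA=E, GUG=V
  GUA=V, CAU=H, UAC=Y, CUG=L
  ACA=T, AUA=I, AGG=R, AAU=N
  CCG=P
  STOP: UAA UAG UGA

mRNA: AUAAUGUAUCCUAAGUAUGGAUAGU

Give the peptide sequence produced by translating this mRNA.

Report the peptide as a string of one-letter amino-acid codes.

Answer: MYPKYG

Derivation:
start AUG at pos 3
pos 3: AUG -> M; peptide=M
pos 6: UAU -> Y; peptide=MY
pos 9: CCU -> P; peptide=MYP
pos 12: AAG -> K; peptide=MYPK
pos 15: UAU -> Y; peptide=MYPKY
pos 18: GGA -> G; peptide=MYPKYG
pos 21: UAG -> STOP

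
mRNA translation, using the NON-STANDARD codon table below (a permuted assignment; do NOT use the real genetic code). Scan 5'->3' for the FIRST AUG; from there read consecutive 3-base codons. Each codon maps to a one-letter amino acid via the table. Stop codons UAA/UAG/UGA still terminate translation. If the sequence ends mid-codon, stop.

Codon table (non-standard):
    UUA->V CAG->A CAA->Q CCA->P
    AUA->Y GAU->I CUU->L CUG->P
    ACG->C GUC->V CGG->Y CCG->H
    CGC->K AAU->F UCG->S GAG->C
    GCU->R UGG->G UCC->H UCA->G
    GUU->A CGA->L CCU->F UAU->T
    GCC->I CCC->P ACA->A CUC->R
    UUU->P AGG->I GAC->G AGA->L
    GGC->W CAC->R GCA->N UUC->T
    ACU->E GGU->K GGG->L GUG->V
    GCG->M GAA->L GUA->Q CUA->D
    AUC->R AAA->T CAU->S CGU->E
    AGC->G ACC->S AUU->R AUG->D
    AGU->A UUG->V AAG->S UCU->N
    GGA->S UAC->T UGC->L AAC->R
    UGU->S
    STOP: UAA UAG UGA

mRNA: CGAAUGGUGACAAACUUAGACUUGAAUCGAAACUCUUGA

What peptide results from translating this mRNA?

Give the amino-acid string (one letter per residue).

start AUG at pos 3
pos 3: AUG -> D; peptide=D
pos 6: GUG -> V; peptide=DV
pos 9: ACA -> A; peptide=DVA
pos 12: AAC -> R; peptide=DVAR
pos 15: UUA -> V; peptide=DVARV
pos 18: GAC -> G; peptide=DVARVG
pos 21: UUG -> V; peptide=DVARVGV
pos 24: AAU -> F; peptide=DVARVGVF
pos 27: CGA -> L; peptide=DVARVGVFL
pos 30: AAC -> R; peptide=DVARVGVFLR
pos 33: UCU -> N; peptide=DVARVGVFLRN
pos 36: UGA -> STOP

Answer: DVARVGVFLRN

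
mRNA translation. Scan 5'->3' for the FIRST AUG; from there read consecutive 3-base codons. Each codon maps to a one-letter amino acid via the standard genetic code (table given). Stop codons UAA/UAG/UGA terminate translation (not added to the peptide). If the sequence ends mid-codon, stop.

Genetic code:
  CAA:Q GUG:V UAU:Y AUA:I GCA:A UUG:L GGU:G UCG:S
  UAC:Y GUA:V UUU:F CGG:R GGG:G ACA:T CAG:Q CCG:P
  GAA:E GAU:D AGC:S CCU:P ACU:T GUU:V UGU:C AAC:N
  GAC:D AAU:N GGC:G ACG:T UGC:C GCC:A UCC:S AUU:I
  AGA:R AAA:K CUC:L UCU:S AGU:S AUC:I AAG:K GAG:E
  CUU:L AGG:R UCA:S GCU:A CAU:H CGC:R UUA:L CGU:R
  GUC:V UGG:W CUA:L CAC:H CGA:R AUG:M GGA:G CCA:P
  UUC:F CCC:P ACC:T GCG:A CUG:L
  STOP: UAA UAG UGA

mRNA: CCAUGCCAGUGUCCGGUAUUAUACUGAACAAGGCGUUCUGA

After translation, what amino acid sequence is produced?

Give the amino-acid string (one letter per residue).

Answer: MPVSGIILNKAF

Derivation:
start AUG at pos 2
pos 2: AUG -> M; peptide=M
pos 5: CCA -> P; peptide=MP
pos 8: GUG -> V; peptide=MPV
pos 11: UCC -> S; peptide=MPVS
pos 14: GGU -> G; peptide=MPVSG
pos 17: AUU -> I; peptide=MPVSGI
pos 20: AUA -> I; peptide=MPVSGII
pos 23: CUG -> L; peptide=MPVSGIIL
pos 26: AAC -> N; peptide=MPVSGIILN
pos 29: AAG -> K; peptide=MPVSGIILNK
pos 32: GCG -> A; peptide=MPVSGIILNKA
pos 35: UUC -> F; peptide=MPVSGIILNKAF
pos 38: UGA -> STOP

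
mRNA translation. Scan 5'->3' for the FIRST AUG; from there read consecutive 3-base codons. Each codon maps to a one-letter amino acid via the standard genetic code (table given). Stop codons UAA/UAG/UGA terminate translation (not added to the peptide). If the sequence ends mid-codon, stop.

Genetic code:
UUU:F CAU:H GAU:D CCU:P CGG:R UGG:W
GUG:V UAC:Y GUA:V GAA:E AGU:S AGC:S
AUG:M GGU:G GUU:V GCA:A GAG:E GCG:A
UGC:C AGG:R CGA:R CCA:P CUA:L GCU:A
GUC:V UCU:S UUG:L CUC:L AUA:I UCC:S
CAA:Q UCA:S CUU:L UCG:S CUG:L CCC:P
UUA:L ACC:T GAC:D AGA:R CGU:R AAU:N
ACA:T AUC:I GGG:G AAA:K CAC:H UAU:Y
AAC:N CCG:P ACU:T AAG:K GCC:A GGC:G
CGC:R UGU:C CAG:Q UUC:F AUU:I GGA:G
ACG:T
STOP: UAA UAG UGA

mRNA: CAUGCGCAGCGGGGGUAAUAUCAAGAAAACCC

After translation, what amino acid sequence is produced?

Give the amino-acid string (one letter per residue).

Answer: MRSGGNIKKT

Derivation:
start AUG at pos 1
pos 1: AUG -> M; peptide=M
pos 4: CGC -> R; peptide=MR
pos 7: AGC -> S; peptide=MRS
pos 10: GGG -> G; peptide=MRSG
pos 13: GGU -> G; peptide=MRSGG
pos 16: AAU -> N; peptide=MRSGGN
pos 19: AUC -> I; peptide=MRSGGNI
pos 22: AAG -> K; peptide=MRSGGNIK
pos 25: AAA -> K; peptide=MRSGGNIKK
pos 28: ACC -> T; peptide=MRSGGNIKKT
pos 31: only 1 nt remain (<3), stop (end of mRNA)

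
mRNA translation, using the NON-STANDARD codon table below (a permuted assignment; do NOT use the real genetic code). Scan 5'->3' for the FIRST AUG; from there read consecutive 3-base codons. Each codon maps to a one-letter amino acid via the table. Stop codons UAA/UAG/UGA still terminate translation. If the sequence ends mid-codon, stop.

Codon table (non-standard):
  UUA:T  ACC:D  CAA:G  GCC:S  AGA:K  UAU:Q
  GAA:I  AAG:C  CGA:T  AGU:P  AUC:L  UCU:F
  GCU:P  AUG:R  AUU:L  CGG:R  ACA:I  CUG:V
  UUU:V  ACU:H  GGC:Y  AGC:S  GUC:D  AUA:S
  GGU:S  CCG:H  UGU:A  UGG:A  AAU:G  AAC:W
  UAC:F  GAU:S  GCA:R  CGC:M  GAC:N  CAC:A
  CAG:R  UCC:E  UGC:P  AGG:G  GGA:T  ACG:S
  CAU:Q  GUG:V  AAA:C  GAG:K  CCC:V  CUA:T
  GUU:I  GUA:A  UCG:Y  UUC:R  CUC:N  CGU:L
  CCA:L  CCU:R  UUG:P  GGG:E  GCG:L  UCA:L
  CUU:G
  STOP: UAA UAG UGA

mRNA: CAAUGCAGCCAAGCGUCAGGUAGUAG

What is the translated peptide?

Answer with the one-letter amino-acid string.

Answer: RRLSDG

Derivation:
start AUG at pos 2
pos 2: AUG -> R; peptide=R
pos 5: CAG -> R; peptide=RR
pos 8: CCA -> L; peptide=RRL
pos 11: AGC -> S; peptide=RRLS
pos 14: GUC -> D; peptide=RRLSD
pos 17: AGG -> G; peptide=RRLSDG
pos 20: UAG -> STOP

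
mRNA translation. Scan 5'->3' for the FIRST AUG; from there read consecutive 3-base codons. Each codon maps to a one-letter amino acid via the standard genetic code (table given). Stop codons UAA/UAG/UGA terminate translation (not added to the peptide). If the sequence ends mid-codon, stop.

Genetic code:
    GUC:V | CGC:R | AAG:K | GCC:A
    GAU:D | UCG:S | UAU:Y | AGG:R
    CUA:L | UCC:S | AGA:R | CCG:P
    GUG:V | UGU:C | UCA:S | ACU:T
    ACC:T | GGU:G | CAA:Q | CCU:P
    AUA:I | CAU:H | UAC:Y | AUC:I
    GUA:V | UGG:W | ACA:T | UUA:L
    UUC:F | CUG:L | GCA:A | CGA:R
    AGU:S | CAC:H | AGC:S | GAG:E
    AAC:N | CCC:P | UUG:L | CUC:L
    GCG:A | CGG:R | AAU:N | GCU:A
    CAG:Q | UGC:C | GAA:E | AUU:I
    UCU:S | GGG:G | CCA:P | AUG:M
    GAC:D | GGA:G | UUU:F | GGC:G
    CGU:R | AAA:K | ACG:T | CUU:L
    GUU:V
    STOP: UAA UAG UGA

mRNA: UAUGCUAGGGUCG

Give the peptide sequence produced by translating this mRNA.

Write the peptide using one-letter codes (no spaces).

start AUG at pos 1
pos 1: AUG -> M; peptide=M
pos 4: CUA -> L; peptide=ML
pos 7: GGG -> G; peptide=MLG
pos 10: UCG -> S; peptide=MLGS
pos 13: only 0 nt remain (<3), stop (end of mRNA)

Answer: MLGS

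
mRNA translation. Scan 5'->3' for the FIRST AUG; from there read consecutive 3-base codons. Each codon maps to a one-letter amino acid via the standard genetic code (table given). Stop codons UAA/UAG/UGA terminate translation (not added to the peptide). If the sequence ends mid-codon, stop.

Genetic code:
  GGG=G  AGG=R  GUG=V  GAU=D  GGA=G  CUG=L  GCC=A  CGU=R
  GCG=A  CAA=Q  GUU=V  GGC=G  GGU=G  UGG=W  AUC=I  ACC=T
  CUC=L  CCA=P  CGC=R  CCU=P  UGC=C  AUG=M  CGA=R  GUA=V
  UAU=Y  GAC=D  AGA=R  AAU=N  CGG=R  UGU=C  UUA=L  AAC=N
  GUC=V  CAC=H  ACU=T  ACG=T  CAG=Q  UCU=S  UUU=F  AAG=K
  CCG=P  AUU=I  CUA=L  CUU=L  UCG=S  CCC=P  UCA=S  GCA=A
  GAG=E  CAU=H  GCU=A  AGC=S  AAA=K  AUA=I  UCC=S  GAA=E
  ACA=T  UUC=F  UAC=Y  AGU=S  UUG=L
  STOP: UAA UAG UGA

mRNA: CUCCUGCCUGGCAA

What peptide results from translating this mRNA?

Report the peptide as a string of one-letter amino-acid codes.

Answer: (empty: no AUG start codon)

Derivation:
no AUG start codon found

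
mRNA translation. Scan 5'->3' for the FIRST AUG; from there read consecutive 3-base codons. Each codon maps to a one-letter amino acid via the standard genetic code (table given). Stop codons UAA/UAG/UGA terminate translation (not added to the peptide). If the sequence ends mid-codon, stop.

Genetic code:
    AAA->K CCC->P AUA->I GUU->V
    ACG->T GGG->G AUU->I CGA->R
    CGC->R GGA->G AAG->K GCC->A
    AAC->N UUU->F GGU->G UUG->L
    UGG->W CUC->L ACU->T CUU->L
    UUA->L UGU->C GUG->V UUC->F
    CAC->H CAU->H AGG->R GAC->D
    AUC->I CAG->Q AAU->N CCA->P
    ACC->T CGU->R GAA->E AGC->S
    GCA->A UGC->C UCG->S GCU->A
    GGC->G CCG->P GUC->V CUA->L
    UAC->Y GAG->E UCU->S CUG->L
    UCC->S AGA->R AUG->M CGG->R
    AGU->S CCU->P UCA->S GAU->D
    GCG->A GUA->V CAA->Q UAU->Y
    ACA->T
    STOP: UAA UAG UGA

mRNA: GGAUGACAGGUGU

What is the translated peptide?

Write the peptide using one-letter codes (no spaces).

Answer: MTG

Derivation:
start AUG at pos 2
pos 2: AUG -> M; peptide=M
pos 5: ACA -> T; peptide=MT
pos 8: GGU -> G; peptide=MTG
pos 11: only 2 nt remain (<3), stop (end of mRNA)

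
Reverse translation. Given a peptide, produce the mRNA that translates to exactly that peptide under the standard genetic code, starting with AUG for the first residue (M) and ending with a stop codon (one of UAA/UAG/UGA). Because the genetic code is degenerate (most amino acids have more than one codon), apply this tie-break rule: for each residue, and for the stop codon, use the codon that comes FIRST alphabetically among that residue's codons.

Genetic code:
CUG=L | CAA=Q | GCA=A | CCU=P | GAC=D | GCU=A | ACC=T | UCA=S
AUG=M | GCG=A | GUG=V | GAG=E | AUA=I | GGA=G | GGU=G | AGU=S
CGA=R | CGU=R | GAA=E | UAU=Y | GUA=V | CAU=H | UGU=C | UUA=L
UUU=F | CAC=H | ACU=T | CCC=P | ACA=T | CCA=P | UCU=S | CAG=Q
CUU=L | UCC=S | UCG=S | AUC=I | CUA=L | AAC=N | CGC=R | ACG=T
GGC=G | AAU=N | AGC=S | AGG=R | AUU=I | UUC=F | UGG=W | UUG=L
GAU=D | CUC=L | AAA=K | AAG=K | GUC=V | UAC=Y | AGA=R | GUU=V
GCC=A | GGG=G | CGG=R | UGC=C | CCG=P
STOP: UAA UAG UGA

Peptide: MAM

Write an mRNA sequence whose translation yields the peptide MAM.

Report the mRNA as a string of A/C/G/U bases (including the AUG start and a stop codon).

Answer: mRNA: AUGGCAAUGUAA

Derivation:
residue 1: M -> AUG (start codon)
residue 2: A codons sorted = GCA,GCC,GCG,GCU -> pick first = GCA
residue 3: M -> AUG (only codon)
terminator: stop codons sorted = UAA,UAG,UGA -> pick first = UAA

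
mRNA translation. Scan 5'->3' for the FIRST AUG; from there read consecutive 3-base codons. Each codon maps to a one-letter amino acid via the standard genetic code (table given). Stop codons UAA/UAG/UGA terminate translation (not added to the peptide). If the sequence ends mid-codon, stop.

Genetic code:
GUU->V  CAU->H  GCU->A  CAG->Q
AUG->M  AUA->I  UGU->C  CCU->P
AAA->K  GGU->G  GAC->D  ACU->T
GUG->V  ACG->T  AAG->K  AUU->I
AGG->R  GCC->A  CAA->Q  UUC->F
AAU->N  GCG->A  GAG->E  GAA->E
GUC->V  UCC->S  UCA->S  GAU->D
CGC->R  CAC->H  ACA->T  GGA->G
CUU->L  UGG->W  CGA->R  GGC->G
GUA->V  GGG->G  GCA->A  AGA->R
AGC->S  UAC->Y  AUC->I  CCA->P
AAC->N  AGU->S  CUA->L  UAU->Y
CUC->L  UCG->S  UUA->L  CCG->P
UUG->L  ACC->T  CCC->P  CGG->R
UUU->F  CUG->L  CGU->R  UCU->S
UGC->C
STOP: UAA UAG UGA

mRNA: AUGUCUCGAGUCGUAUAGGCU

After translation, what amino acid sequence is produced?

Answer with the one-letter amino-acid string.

Answer: MSRVV

Derivation:
start AUG at pos 0
pos 0: AUG -> M; peptide=M
pos 3: UCU -> S; peptide=MS
pos 6: CGA -> R; peptide=MSR
pos 9: GUC -> V; peptide=MSRV
pos 12: GUA -> V; peptide=MSRVV
pos 15: UAG -> STOP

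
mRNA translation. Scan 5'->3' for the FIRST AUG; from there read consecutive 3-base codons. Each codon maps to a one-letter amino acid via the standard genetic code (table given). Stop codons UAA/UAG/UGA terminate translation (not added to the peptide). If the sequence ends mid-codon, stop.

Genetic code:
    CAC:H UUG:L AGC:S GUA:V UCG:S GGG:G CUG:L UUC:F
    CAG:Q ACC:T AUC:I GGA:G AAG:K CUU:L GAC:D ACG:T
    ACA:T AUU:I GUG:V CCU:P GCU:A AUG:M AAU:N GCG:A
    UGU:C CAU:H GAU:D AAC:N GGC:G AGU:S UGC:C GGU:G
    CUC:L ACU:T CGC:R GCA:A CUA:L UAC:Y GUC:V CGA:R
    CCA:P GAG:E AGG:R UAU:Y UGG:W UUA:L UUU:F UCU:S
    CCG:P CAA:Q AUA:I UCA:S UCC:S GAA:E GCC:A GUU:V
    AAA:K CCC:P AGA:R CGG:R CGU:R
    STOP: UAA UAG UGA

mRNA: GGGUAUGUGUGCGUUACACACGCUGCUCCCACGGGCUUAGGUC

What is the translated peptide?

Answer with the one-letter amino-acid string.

Answer: MCALHTLLPRA

Derivation:
start AUG at pos 4
pos 4: AUG -> M; peptide=M
pos 7: UGU -> C; peptide=MC
pos 10: GCG -> A; peptide=MCA
pos 13: UUA -> L; peptide=MCAL
pos 16: CAC -> H; peptide=MCALH
pos 19: ACG -> T; peptide=MCALHT
pos 22: CUG -> L; peptide=MCALHTL
pos 25: CUC -> L; peptide=MCALHTLL
pos 28: CCA -> P; peptide=MCALHTLLP
pos 31: CGG -> R; peptide=MCALHTLLPR
pos 34: GCU -> A; peptide=MCALHTLLPRA
pos 37: UAG -> STOP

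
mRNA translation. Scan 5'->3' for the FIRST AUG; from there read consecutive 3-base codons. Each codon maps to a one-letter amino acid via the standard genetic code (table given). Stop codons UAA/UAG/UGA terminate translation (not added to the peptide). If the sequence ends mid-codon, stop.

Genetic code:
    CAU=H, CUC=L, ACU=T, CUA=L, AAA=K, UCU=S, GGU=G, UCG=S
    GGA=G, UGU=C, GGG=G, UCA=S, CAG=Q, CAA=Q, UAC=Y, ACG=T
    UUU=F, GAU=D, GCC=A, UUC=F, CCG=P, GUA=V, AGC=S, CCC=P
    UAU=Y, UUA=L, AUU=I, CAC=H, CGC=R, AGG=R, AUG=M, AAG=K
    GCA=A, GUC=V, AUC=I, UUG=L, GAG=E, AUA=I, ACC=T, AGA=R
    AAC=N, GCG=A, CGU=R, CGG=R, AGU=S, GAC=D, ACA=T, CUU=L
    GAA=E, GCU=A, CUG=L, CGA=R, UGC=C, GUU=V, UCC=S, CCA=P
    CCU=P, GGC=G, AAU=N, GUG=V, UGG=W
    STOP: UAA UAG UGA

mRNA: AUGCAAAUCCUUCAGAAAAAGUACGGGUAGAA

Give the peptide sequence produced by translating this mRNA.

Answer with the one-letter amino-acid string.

Answer: MQILQKKYG

Derivation:
start AUG at pos 0
pos 0: AUG -> M; peptide=M
pos 3: CAA -> Q; peptide=MQ
pos 6: AUC -> I; peptide=MQI
pos 9: CUU -> L; peptide=MQIL
pos 12: CAG -> Q; peptide=MQILQ
pos 15: AAA -> K; peptide=MQILQK
pos 18: AAG -> K; peptide=MQILQKK
pos 21: UAC -> Y; peptide=MQILQKKY
pos 24: GGG -> G; peptide=MQILQKKYG
pos 27: UAG -> STOP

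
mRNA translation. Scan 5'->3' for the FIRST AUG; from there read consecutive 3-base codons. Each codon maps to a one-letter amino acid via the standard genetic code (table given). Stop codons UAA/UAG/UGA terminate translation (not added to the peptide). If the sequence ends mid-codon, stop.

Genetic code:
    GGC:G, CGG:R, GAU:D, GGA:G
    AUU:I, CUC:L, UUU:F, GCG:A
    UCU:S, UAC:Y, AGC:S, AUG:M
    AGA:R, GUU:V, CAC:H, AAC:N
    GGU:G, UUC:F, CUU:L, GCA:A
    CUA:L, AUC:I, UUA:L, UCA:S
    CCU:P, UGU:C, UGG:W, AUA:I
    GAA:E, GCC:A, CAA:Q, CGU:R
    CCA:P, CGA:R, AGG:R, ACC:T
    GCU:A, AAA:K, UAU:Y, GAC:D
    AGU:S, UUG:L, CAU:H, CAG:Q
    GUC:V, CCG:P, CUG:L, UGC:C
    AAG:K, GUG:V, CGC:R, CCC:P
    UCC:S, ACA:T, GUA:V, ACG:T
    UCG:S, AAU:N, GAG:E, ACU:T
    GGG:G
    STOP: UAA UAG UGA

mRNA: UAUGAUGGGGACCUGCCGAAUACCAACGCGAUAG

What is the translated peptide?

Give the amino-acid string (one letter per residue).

Answer: MMGTCRIPTR

Derivation:
start AUG at pos 1
pos 1: AUG -> M; peptide=M
pos 4: AUG -> M; peptide=MM
pos 7: GGG -> G; peptide=MMG
pos 10: ACC -> T; peptide=MMGT
pos 13: UGC -> C; peptide=MMGTC
pos 16: CGA -> R; peptide=MMGTCR
pos 19: AUA -> I; peptide=MMGTCRI
pos 22: CCA -> P; peptide=MMGTCRIP
pos 25: ACG -> T; peptide=MMGTCRIPT
pos 28: CGA -> R; peptide=MMGTCRIPTR
pos 31: UAG -> STOP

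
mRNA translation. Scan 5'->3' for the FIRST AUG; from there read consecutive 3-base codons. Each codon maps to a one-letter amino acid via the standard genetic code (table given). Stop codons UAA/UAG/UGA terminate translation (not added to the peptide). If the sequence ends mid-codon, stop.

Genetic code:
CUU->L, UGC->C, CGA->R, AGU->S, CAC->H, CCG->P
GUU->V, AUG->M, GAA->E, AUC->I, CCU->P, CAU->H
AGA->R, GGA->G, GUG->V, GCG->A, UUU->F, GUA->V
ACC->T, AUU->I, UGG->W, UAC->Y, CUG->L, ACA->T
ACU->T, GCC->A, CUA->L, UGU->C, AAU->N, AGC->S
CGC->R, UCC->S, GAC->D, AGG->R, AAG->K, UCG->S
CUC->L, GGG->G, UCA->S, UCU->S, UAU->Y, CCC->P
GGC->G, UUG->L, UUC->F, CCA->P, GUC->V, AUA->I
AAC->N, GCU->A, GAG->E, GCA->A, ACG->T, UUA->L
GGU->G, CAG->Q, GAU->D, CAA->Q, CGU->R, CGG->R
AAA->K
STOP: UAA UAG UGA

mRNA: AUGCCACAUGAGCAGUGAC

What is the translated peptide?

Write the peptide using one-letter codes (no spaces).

start AUG at pos 0
pos 0: AUG -> M; peptide=M
pos 3: CCA -> P; peptide=MP
pos 6: CAU -> H; peptide=MPH
pos 9: GAG -> E; peptide=MPHE
pos 12: CAG -> Q; peptide=MPHEQ
pos 15: UGA -> STOP

Answer: MPHEQ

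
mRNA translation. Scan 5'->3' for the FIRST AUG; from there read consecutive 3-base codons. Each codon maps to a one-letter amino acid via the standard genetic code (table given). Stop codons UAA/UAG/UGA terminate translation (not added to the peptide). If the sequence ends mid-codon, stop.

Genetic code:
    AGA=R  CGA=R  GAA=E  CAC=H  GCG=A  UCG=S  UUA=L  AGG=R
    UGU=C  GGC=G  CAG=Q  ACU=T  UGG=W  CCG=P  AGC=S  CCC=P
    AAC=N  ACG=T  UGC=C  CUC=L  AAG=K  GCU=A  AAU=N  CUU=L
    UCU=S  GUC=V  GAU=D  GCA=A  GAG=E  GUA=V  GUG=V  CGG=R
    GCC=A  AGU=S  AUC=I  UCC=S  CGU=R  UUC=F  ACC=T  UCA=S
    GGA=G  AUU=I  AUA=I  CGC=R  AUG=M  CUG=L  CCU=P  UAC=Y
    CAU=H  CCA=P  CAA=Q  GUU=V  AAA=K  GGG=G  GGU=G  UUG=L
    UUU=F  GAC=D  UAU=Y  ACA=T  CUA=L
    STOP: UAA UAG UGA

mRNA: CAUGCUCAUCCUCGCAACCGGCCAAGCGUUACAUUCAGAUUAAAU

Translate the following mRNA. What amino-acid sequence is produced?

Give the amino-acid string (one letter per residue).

Answer: MLILATGQALHSD

Derivation:
start AUG at pos 1
pos 1: AUG -> M; peptide=M
pos 4: CUC -> L; peptide=ML
pos 7: AUC -> I; peptide=MLI
pos 10: CUC -> L; peptide=MLIL
pos 13: GCA -> A; peptide=MLILA
pos 16: ACC -> T; peptide=MLILAT
pos 19: GGC -> G; peptide=MLILATG
pos 22: CAA -> Q; peptide=MLILATGQ
pos 25: GCG -> A; peptide=MLILATGQA
pos 28: UUA -> L; peptide=MLILATGQAL
pos 31: CAU -> H; peptide=MLILATGQALH
pos 34: UCA -> S; peptide=MLILATGQALHS
pos 37: GAU -> D; peptide=MLILATGQALHSD
pos 40: UAA -> STOP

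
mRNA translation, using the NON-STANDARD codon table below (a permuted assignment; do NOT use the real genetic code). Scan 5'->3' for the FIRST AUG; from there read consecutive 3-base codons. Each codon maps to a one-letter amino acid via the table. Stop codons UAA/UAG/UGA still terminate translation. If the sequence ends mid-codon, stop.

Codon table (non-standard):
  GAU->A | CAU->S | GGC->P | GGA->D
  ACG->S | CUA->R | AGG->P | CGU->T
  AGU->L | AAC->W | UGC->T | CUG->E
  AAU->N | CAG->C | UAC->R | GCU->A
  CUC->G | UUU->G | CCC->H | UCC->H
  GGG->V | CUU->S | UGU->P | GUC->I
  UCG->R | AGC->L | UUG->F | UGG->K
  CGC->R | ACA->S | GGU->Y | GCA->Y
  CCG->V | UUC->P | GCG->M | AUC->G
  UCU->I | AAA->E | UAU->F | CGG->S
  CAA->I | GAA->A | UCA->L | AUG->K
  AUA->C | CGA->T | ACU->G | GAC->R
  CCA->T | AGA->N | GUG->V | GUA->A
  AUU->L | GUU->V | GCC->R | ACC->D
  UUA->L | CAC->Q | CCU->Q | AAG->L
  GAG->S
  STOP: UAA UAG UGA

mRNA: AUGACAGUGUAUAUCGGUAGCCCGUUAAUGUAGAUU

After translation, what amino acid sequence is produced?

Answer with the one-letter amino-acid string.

start AUG at pos 0
pos 0: AUG -> K; peptide=K
pos 3: ACA -> S; peptide=KS
pos 6: GUG -> V; peptide=KSV
pos 9: UAU -> F; peptide=KSVF
pos 12: AUC -> G; peptide=KSVFG
pos 15: GGU -> Y; peptide=KSVFGY
pos 18: AGC -> L; peptide=KSVFGYL
pos 21: CCG -> V; peptide=KSVFGYLV
pos 24: UUA -> L; peptide=KSVFGYLVL
pos 27: AUG -> K; peptide=KSVFGYLVLK
pos 30: UAG -> STOP

Answer: KSVFGYLVLK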